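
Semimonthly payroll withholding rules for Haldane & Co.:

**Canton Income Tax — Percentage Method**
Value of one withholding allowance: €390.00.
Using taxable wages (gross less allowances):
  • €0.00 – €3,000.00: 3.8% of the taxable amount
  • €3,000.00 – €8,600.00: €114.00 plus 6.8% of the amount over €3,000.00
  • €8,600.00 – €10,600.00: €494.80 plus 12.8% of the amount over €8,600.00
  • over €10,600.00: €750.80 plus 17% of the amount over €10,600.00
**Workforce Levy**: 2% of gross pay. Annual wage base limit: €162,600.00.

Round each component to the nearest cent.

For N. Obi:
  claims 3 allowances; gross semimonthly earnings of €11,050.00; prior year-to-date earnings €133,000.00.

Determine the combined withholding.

€879.64

Canton Income Tax: taxable = €11,050.00 − 3×€390.00 = €9,880.00
  €494.80 + 12.8% × (€9,880.00 − €8,600.00) = €494.80 + 12.8% × €1,280.00 = €658.64
Workforce Levy: 2% × €11,050.00 = €221.00
Total: €658.64 + €221.00 = €879.64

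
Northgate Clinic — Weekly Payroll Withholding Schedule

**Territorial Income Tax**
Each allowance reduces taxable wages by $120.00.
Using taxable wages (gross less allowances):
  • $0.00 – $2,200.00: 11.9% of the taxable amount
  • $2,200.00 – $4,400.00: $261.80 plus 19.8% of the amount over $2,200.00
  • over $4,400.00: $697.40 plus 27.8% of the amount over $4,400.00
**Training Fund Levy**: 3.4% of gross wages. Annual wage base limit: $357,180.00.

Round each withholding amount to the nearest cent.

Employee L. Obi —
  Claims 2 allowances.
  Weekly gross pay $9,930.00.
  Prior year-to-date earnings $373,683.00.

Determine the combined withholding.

$2,168.02

Territorial Income Tax: taxable = $9,930.00 − 2×$120.00 = $9,690.00
  $697.40 + 27.8% × ($9,690.00 − $4,400.00) = $697.40 + 27.8% × $5,290.00 = $2,168.02
Training Fund Levy: YTD $373,683.00 ≥ cap $357,180.00 → $0.00
Total: $2,168.02 + $0.00 = $2,168.02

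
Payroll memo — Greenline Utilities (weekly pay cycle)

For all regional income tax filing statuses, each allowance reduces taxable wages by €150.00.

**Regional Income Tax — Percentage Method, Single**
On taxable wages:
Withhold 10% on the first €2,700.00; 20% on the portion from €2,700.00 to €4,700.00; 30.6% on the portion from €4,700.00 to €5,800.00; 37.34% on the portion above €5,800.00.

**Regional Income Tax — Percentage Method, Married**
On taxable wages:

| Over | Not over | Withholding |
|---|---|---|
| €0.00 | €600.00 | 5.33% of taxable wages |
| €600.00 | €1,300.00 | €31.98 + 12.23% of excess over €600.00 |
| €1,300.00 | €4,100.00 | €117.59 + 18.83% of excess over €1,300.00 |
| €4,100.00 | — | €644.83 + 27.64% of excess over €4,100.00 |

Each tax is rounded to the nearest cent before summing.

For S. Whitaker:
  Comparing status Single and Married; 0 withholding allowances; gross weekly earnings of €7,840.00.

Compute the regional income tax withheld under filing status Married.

€1,678.57

Regional Income Tax (Married): taxable = €7,840.00
  €644.83 + 27.64% × (€7,840.00 − €4,100.00) = €644.83 + 27.64% × €3,740.00 = €1,678.57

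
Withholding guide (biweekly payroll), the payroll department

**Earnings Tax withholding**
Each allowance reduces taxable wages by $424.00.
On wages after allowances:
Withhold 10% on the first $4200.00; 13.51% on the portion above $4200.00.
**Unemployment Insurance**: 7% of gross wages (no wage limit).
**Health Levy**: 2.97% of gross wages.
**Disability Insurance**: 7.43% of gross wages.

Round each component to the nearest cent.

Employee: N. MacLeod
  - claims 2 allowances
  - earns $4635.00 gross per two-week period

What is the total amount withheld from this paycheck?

$1185.19

Earnings Tax: taxable = $4635.00 − 2×$424.00 = $3787.00
  10% × $3787.00 = $378.70
Unemployment Insurance: 7% × $4635.00 = $324.45
Health Levy: 2.97% × $4635.00 = $137.66
Disability Insurance: 7.43% × $4635.00 = $344.38
Total: $378.70 + $324.45 + $137.66 + $344.38 = $1185.19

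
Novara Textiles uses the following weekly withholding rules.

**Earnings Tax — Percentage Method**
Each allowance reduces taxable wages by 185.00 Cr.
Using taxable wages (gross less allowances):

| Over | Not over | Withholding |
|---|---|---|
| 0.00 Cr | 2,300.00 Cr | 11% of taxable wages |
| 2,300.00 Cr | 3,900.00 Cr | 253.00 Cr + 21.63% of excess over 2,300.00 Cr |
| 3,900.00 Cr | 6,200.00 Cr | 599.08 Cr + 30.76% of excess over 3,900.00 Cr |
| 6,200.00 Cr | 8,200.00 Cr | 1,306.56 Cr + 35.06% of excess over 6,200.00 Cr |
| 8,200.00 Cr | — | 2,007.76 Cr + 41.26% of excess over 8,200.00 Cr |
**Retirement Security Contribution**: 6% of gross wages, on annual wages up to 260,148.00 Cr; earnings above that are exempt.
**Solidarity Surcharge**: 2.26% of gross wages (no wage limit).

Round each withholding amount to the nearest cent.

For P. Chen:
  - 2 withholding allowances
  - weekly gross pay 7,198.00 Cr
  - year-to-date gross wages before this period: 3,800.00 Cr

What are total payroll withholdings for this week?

2,121.29 Cr

Earnings Tax: taxable = 7,198.00 Cr − 2×185.00 Cr = 6,828.00 Cr
  1,306.56 Cr + 35.06% × (6,828.00 Cr − 6,200.00 Cr) = 1,306.56 Cr + 35.06% × 628.00 Cr = 1,526.74 Cr
Retirement Security Contribution: 6% × 7,198.00 Cr = 431.88 Cr
Solidarity Surcharge: 2.26% × 7,198.00 Cr = 162.67 Cr
Total: 1,526.74 Cr + 431.88 Cr + 162.67 Cr = 2,121.29 Cr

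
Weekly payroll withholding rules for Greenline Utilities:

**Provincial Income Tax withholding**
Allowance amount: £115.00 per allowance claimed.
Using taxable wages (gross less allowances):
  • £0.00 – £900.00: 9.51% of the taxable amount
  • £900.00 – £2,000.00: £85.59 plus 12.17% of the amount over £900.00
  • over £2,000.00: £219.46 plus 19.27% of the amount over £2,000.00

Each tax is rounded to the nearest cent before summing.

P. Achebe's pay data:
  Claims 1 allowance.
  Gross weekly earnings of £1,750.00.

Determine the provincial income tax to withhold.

£175.04

Provincial Income Tax: taxable = £1,750.00 − 1×£115.00 = £1,635.00
  £85.59 + 12.17% × (£1,635.00 − £900.00) = £85.59 + 12.17% × £735.00 = £175.04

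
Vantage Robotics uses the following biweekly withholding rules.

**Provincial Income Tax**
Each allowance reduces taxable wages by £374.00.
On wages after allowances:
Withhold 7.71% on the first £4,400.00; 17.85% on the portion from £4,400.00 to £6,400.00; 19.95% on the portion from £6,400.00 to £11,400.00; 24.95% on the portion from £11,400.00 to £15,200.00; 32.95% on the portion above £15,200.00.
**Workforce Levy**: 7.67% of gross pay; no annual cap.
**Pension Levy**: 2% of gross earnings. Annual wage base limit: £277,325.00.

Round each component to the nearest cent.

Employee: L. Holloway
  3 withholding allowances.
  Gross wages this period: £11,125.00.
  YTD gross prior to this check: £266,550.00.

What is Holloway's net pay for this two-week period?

£8,641.17

Provincial Income Tax: taxable = £11,125.00 − 3×£374.00 = £10,003.00
  £696.24 + 19.95% × (£10,003.00 − £6,400.00) = £696.24 + 19.95% × £3,603.00 = £1,415.04
Workforce Levy: 7.67% × £11,125.00 = £853.29
Pension Levy: cap £277,325.00 − YTD £266,550.00 = £10,775.00 subject; 2% × £10,775.00 = £215.50
Total withheld: £1,415.04 + £853.29 + £215.50 = £2,483.83
Net pay: £11,125.00 − £2,483.83 = £8,641.17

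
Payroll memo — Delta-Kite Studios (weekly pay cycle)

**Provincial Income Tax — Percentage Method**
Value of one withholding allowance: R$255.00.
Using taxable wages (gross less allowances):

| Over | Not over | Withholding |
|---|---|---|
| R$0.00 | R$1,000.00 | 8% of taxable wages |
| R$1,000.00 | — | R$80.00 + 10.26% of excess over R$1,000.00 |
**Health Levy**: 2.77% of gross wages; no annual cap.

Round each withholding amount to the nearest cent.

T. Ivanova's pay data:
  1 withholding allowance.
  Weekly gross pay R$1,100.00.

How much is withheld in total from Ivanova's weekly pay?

R$98.07

Provincial Income Tax: taxable = R$1,100.00 − 1×R$255.00 = R$845.00
  8% × R$845.00 = R$67.60
Health Levy: 2.77% × R$1,100.00 = R$30.47
Total: R$67.60 + R$30.47 = R$98.07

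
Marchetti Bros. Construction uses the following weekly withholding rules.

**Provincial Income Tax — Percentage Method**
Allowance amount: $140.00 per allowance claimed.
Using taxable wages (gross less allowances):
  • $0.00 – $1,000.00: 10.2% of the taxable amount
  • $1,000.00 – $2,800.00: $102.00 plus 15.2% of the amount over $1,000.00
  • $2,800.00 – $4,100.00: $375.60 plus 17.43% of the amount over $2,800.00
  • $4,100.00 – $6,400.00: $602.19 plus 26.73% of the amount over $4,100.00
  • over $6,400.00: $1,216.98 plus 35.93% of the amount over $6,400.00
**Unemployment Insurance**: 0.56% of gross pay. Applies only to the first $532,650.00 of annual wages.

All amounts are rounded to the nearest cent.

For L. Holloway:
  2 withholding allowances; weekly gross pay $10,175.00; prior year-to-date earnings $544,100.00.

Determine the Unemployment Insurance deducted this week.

$0.00

Unemployment Insurance: YTD $544,100.00 ≥ cap $532,650.00 → $0.00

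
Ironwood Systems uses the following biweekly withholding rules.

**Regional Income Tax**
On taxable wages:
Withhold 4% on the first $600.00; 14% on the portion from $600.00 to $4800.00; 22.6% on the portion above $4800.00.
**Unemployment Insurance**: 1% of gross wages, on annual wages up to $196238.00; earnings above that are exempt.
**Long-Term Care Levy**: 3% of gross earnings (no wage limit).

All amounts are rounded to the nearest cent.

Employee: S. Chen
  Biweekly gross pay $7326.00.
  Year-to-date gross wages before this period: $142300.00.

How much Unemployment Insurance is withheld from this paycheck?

Unemployment Insurance: 1% × $7326.00 = $73.26

$73.26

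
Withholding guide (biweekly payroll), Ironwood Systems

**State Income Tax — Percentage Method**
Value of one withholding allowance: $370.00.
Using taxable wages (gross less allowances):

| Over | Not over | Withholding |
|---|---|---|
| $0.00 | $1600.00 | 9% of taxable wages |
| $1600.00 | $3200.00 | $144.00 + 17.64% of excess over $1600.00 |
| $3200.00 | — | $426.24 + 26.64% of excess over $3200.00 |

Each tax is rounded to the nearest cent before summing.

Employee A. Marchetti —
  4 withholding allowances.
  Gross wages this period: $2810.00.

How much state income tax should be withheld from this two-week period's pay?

State Income Tax: taxable = $2810.00 − 4×$370.00 = $1330.00
  9% × $1330.00 = $119.70

$119.70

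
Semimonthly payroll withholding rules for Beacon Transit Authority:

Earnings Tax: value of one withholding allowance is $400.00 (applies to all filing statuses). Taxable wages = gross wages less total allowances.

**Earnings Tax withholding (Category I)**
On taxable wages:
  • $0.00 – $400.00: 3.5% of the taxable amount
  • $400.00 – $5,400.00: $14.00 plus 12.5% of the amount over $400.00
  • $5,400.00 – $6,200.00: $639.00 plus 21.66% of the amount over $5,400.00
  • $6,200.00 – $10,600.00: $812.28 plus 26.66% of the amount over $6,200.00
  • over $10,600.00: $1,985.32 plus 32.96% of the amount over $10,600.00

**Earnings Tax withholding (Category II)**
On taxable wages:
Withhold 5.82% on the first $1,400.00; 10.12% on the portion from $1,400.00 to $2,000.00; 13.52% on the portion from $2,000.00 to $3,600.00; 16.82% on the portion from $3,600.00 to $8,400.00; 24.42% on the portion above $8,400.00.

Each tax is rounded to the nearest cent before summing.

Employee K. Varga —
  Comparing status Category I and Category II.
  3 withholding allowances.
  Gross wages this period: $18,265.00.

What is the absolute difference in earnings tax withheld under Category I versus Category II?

$834.31

Earnings Tax (Category I): taxable = $18,265.00 − 3×$400.00 = $17,065.00
  $1,985.32 + 32.96% × ($17,065.00 − $10,600.00) = $1,985.32 + 32.96% × $6,465.00 = $4,116.18
Earnings Tax (Category II): taxable = $18,265.00 − 3×$400.00 = $17,065.00
  $1,165.88 + 24.42% × ($17,065.00 − $8,400.00) = $1,165.88 + 24.42% × $8,665.00 = $3,281.87
Difference: |$4,116.18 − $3,281.87| = $834.31 (higher under Category I)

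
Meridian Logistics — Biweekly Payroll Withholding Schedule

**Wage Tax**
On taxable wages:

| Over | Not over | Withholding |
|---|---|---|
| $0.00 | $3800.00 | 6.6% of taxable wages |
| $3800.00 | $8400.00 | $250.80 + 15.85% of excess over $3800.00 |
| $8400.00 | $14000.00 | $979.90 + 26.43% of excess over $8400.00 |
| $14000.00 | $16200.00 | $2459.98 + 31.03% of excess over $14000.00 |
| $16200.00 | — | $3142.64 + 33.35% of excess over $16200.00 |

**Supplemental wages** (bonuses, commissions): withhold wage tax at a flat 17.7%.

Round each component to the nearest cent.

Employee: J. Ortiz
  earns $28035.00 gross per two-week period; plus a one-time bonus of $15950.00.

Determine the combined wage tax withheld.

Wage Tax: taxable = $28035.00
  $3142.64 + 33.35% × ($28035.00 − $16200.00) = $3142.64 + 33.35% × $11835.00 = $7089.61
Supplemental (17.7% flat on bonus): 17.7% × $15950.00 = $2823.15
Total wage tax: $7089.61 + $2823.15 = $9912.76

$9912.76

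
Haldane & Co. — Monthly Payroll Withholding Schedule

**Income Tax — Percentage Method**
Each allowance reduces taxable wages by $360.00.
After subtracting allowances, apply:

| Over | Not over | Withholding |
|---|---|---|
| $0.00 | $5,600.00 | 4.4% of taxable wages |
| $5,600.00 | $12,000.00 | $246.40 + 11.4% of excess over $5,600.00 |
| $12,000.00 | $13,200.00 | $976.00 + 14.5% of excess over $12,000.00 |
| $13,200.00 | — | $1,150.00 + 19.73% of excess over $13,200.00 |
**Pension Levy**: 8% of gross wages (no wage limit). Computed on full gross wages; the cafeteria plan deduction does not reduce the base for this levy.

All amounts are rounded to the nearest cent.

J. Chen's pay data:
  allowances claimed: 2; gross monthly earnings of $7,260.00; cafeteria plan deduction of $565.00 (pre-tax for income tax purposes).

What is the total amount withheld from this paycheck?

Income Tax: taxable = $7,260.00 − $565.00 − 2×$360.00 = $5,975.00
  $246.40 + 11.4% × ($5,975.00 − $5,600.00) = $246.40 + 11.4% × $375.00 = $289.15
Pension Levy: 8% × $7,260.00 = $580.80
Total: $289.15 + $580.80 = $869.95

$869.95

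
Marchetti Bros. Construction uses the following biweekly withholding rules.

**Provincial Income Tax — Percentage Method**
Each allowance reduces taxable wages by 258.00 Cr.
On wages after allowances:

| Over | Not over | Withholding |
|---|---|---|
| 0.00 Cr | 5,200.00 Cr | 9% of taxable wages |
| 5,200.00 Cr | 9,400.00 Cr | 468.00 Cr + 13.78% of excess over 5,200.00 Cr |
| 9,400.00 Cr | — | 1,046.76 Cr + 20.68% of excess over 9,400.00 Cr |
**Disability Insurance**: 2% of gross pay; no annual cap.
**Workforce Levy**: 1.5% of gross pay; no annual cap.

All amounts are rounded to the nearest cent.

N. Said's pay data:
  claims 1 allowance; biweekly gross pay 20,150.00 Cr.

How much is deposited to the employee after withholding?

16,228.24 Cr

Provincial Income Tax: taxable = 20,150.00 Cr − 1×258.00 Cr = 19,892.00 Cr
  1,046.76 Cr + 20.68% × (19,892.00 Cr − 9,400.00 Cr) = 1,046.76 Cr + 20.68% × 10,492.00 Cr = 3,216.51 Cr
Disability Insurance: 2% × 20,150.00 Cr = 403.00 Cr
Workforce Levy: 1.5% × 20,150.00 Cr = 302.25 Cr
Total withheld: 3,216.51 Cr + 403.00 Cr + 302.25 Cr = 3,921.76 Cr
Net pay: 20,150.00 Cr − 3,921.76 Cr = 16,228.24 Cr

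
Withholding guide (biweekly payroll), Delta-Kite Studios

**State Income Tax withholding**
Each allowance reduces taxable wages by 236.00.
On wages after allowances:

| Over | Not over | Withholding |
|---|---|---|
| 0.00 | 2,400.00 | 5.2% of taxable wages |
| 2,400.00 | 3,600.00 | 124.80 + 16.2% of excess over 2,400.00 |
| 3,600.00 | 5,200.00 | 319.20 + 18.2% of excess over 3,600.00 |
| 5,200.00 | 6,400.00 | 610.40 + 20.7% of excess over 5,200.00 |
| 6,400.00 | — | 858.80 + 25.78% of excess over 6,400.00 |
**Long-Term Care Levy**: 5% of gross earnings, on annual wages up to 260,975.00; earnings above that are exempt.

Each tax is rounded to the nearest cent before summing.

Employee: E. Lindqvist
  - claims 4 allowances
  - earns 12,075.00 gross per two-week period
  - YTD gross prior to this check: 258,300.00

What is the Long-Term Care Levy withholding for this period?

133.75

Long-Term Care Levy: cap 260,975.00 − YTD 258,300.00 = 2,675.00 subject; 5% × 2,675.00 = 133.75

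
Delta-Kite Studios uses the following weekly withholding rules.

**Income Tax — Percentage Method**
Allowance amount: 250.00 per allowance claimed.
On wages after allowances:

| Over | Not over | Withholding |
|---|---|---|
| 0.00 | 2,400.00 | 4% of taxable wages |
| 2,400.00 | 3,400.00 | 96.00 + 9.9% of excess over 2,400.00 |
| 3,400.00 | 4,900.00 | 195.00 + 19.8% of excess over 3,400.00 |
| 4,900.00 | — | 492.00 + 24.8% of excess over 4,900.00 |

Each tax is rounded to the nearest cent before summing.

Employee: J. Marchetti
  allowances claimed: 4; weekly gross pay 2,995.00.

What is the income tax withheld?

Income Tax: taxable = 2,995.00 − 4×250.00 = 1,995.00
  4% × 1,995.00 = 79.80

79.80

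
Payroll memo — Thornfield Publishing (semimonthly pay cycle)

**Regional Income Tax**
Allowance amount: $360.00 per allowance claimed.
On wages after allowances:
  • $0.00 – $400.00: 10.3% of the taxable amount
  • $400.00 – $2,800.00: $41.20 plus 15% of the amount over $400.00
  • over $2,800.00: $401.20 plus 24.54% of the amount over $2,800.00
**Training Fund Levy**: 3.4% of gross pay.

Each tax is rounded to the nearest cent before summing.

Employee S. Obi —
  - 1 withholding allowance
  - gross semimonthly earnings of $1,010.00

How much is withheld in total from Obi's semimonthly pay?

Regional Income Tax: taxable = $1,010.00 − 1×$360.00 = $650.00
  $41.20 + 15% × ($650.00 − $400.00) = $41.20 + 15% × $250.00 = $78.70
Training Fund Levy: 3.4% × $1,010.00 = $34.34
Total: $78.70 + $34.34 = $113.04

$113.04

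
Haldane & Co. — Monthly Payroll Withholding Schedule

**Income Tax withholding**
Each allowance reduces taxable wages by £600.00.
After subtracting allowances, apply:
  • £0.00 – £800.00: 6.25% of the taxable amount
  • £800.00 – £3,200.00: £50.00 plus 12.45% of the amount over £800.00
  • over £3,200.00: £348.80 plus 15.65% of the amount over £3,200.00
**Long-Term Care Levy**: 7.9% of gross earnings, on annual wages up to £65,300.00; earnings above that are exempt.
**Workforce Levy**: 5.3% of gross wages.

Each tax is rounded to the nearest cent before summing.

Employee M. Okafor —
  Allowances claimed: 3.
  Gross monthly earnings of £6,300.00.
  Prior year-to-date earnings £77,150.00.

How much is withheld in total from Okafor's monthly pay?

£886.15

Income Tax: taxable = £6,300.00 − 3×£600.00 = £4,500.00
  £348.80 + 15.65% × (£4,500.00 − £3,200.00) = £348.80 + 15.65% × £1,300.00 = £552.25
Long-Term Care Levy: YTD £77,150.00 ≥ cap £65,300.00 → £0.00
Workforce Levy: 5.3% × £6,300.00 = £333.90
Total: £552.25 + £0.00 + £333.90 = £886.15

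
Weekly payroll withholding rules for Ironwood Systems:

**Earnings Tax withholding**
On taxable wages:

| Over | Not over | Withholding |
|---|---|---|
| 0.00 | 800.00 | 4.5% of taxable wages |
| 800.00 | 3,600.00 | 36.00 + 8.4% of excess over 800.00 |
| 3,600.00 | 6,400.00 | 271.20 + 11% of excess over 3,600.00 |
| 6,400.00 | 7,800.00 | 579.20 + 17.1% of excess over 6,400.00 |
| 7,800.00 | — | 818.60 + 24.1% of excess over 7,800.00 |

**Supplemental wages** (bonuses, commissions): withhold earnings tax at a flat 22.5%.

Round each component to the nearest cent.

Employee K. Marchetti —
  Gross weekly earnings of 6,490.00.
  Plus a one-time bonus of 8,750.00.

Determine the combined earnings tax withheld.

Earnings Tax: taxable = 6,490.00
  579.20 + 17.1% × (6,490.00 − 6,400.00) = 579.20 + 17.1% × 90.00 = 594.59
Supplemental (22.5% flat on bonus): 22.5% × 8,750.00 = 1,968.75
Total earnings tax: 594.59 + 1,968.75 = 2,563.34

2,563.34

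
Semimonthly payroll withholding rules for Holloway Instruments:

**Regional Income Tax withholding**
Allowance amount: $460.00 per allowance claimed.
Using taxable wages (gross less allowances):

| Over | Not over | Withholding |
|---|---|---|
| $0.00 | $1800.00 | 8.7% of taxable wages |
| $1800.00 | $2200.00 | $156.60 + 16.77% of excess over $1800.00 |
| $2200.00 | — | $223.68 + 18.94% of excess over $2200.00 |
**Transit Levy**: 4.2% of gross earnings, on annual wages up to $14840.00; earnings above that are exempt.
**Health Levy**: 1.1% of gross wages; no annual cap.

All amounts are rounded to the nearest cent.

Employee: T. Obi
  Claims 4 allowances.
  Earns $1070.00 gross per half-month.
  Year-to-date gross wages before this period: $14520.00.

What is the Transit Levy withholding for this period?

$13.44

Transit Levy: cap $14840.00 − YTD $14520.00 = $320.00 subject; 4.2% × $320.00 = $13.44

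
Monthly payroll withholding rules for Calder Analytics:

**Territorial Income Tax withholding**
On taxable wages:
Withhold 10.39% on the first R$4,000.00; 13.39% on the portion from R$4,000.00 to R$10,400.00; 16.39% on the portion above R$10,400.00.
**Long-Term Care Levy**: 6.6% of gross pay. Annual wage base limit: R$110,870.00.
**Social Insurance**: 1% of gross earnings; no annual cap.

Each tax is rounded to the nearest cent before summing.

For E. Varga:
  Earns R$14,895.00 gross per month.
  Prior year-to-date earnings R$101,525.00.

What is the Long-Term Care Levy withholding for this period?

Long-Term Care Levy: cap R$110,870.00 − YTD R$101,525.00 = R$9,345.00 subject; 6.6% × R$9,345.00 = R$616.77

R$616.77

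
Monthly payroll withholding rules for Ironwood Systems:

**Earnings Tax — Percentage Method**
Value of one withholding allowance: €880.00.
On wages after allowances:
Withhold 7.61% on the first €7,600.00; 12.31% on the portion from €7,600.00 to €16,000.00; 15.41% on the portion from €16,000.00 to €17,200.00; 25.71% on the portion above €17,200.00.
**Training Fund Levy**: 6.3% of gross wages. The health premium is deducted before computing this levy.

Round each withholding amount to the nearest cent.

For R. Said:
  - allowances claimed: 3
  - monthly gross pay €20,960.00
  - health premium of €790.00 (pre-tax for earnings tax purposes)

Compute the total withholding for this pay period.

Earnings Tax: taxable = €20,960.00 − €790.00 − 3×€880.00 = €17,530.00
  €1,797.32 + 25.71% × (€17,530.00 − €17,200.00) = €1,797.32 + 25.71% × €330.00 = €1,882.16
Training Fund Levy: 6.3% × €20,170.00 = €1,270.71
Total: €1,882.16 + €1,270.71 = €3,152.87

€3,152.87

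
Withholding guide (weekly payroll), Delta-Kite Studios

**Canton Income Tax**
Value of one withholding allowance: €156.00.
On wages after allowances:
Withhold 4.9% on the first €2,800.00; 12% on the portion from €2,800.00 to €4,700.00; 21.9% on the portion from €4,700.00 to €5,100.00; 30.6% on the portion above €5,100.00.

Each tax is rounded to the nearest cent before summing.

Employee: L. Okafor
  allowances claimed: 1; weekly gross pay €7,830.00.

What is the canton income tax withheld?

€1,240.44

Canton Income Tax: taxable = €7,830.00 − 1×€156.00 = €7,674.00
  €452.80 + 30.6% × (€7,674.00 − €5,100.00) = €452.80 + 30.6% × €2,574.00 = €1,240.44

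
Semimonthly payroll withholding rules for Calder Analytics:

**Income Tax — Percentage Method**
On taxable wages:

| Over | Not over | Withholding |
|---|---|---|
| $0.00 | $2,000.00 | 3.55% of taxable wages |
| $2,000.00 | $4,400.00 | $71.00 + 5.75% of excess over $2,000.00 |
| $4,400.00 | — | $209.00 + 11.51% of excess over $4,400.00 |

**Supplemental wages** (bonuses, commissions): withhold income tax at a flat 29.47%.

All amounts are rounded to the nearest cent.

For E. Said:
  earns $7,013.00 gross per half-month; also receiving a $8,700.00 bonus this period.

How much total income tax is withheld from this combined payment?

$3,073.65

Income Tax: taxable = $7,013.00
  $209.00 + 11.51% × ($7,013.00 − $4,400.00) = $209.00 + 11.51% × $2,613.00 = $509.76
Supplemental (29.47% flat on bonus): 29.47% × $8,700.00 = $2,563.89
Total income tax: $509.76 + $2,563.89 = $3,073.65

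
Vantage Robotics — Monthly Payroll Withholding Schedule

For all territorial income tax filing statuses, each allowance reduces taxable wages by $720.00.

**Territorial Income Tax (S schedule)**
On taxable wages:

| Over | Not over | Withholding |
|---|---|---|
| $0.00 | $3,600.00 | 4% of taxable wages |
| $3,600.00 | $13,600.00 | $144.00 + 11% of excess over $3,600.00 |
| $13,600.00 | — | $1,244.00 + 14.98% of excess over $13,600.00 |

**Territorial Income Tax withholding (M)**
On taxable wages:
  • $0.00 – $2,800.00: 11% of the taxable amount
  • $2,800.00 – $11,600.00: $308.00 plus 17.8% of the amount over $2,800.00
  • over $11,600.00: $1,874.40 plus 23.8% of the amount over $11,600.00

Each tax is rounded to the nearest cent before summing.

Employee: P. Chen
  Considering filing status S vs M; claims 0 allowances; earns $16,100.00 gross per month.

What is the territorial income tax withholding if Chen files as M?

Territorial Income Tax (M): taxable = $16,100.00
  $1,874.40 + 23.8% × ($16,100.00 − $11,600.00) = $1,874.40 + 23.8% × $4,500.00 = $2,945.40

$2,945.40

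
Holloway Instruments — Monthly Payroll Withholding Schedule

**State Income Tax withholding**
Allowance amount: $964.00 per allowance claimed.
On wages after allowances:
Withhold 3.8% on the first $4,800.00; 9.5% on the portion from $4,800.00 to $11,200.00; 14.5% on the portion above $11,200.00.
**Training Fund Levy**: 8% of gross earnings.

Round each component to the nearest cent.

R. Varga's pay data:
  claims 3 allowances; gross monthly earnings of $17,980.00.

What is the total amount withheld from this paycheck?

$2,792.56

State Income Tax: taxable = $17,980.00 − 3×$964.00 = $15,088.00
  $790.40 + 14.5% × ($15,088.00 − $11,200.00) = $790.40 + 14.5% × $3,888.00 = $1,354.16
Training Fund Levy: 8% × $17,980.00 = $1,438.40
Total: $1,354.16 + $1,438.40 = $2,792.56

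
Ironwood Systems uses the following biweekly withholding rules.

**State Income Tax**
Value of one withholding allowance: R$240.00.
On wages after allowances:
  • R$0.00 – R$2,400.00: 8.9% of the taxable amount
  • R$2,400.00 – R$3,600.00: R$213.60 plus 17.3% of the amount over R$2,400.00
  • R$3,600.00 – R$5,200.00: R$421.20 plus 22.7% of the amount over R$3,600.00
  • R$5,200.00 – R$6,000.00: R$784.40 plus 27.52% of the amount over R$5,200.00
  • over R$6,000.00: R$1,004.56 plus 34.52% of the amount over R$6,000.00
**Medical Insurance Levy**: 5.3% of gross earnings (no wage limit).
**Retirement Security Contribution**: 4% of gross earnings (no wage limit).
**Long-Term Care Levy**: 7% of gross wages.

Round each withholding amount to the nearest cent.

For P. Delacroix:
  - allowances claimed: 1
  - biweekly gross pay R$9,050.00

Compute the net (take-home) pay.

State Income Tax: taxable = R$9,050.00 − 1×R$240.00 = R$8,810.00
  R$1,004.56 + 34.52% × (R$8,810.00 − R$6,000.00) = R$1,004.56 + 34.52% × R$2,810.00 = R$1,974.57
Medical Insurance Levy: 5.3% × R$9,050.00 = R$479.65
Retirement Security Contribution: 4% × R$9,050.00 = R$362.00
Long-Term Care Levy: 7% × R$9,050.00 = R$633.50
Total withheld: R$1,974.57 + R$479.65 + R$362.00 + R$633.50 = R$3,449.72
Net pay: R$9,050.00 − R$3,449.72 = R$5,600.28

R$5,600.28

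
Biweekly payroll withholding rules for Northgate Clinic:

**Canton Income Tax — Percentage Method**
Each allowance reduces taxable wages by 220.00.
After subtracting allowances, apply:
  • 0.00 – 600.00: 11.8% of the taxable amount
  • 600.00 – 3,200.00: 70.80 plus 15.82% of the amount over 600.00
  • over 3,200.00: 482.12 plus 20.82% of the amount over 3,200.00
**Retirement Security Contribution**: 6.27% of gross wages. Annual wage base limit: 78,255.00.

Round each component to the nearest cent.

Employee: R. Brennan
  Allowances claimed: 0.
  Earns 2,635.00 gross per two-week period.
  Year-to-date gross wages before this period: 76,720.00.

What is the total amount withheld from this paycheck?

488.98

Canton Income Tax: taxable = 2,635.00
  70.80 + 15.82% × (2,635.00 − 600.00) = 70.80 + 15.82% × 2,035.00 = 392.74
Retirement Security Contribution: cap 78,255.00 − YTD 76,720.00 = 1,535.00 subject; 6.27% × 1,535.00 = 96.24
Total: 392.74 + 96.24 = 488.98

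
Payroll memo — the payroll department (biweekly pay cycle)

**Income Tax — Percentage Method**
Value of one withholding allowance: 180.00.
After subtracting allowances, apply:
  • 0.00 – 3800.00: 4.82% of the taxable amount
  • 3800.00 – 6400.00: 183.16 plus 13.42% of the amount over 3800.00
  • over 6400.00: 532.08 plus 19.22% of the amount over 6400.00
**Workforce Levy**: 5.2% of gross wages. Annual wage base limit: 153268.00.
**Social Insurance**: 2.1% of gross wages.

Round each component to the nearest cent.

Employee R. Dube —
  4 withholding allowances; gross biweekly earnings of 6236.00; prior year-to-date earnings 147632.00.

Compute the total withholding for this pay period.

837.48

Income Tax: taxable = 6236.00 − 4×180.00 = 5516.00
  183.16 + 13.42% × (5516.00 − 3800.00) = 183.16 + 13.42% × 1716.00 = 413.45
Workforce Levy: cap 153268.00 − YTD 147632.00 = 5636.00 subject; 5.2% × 5636.00 = 293.07
Social Insurance: 2.1% × 6236.00 = 130.96
Total: 413.45 + 293.07 + 130.96 = 837.48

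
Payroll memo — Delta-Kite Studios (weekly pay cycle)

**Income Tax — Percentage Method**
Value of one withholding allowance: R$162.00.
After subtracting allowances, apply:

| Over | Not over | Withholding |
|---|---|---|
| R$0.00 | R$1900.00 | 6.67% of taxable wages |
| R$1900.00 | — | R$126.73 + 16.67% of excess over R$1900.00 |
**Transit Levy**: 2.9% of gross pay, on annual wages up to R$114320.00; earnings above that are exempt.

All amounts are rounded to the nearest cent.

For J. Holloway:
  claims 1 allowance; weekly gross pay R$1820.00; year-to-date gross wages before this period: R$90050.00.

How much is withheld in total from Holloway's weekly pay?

R$163.37

Income Tax: taxable = R$1820.00 − 1×R$162.00 = R$1658.00
  6.67% × R$1658.00 = R$110.59
Transit Levy: 2.9% × R$1820.00 = R$52.78
Total: R$110.59 + R$52.78 = R$163.37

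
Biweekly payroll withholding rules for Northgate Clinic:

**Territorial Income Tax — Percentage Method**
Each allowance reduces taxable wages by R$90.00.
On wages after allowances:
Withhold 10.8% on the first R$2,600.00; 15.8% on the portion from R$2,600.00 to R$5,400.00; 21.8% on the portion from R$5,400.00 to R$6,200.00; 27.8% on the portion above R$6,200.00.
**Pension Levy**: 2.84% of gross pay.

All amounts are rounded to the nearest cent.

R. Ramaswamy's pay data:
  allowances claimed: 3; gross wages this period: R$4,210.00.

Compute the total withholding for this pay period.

R$612.08

Territorial Income Tax: taxable = R$4,210.00 − 3×R$90.00 = R$3,940.00
  R$280.80 + 15.8% × (R$3,940.00 − R$2,600.00) = R$280.80 + 15.8% × R$1,340.00 = R$492.52
Pension Levy: 2.84% × R$4,210.00 = R$119.56
Total: R$492.52 + R$119.56 = R$612.08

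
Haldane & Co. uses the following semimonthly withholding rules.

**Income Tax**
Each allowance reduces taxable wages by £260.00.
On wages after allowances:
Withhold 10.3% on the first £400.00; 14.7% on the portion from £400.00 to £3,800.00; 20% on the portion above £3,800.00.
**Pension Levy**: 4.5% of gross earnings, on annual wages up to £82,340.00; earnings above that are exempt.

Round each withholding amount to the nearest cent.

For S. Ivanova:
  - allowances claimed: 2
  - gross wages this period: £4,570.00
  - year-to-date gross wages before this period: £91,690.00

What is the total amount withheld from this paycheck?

Income Tax: taxable = £4,570.00 − 2×£260.00 = £4,050.00
  £541.00 + 20% × (£4,050.00 − £3,800.00) = £541.00 + 20% × £250.00 = £591.00
Pension Levy: YTD £91,690.00 ≥ cap £82,340.00 → £0.00
Total: £591.00 + £0.00 = £591.00

£591.00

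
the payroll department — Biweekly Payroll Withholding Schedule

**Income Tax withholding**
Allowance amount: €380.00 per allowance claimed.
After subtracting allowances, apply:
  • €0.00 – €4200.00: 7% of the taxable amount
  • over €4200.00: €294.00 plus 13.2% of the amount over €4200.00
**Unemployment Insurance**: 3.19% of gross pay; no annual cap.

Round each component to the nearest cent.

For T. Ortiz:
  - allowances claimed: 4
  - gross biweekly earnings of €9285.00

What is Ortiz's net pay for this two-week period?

Income Tax: taxable = €9285.00 − 4×€380.00 = €7765.00
  €294.00 + 13.2% × (€7765.00 − €4200.00) = €294.00 + 13.2% × €3565.00 = €764.58
Unemployment Insurance: 3.19% × €9285.00 = €296.19
Total withheld: €764.58 + €296.19 = €1060.77
Net pay: €9285.00 − €1060.77 = €8224.23

€8224.23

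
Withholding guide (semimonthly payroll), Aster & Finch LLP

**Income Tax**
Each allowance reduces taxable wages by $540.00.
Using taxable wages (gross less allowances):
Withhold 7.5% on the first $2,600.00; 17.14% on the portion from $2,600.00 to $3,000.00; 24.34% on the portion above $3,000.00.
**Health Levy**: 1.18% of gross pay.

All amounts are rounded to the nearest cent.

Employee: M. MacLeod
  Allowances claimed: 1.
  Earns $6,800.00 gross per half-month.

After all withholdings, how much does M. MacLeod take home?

$5,662.72

Income Tax: taxable = $6,800.00 − 1×$540.00 = $6,260.00
  $263.56 + 24.34% × ($6,260.00 − $3,000.00) = $263.56 + 24.34% × $3,260.00 = $1,057.04
Health Levy: 1.18% × $6,800.00 = $80.24
Total withheld: $1,057.04 + $80.24 = $1,137.28
Net pay: $6,800.00 − $1,137.28 = $5,662.72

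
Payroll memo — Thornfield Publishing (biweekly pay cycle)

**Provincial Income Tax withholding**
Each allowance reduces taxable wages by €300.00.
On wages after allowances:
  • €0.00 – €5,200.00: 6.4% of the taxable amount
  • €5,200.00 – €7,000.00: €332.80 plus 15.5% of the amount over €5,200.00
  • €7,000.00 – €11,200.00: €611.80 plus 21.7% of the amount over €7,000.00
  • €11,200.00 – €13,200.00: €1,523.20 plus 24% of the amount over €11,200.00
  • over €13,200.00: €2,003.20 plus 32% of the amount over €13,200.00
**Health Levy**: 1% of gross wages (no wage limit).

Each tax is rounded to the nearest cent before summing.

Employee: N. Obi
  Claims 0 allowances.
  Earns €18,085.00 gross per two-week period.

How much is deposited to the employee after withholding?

€14,337.75

Provincial Income Tax: taxable = €18,085.00
  €2,003.20 + 32% × (€18,085.00 − €13,200.00) = €2,003.20 + 32% × €4,885.00 = €3,566.40
Health Levy: 1% × €18,085.00 = €180.85
Total withheld: €3,566.40 + €180.85 = €3,747.25
Net pay: €18,085.00 − €3,747.25 = €14,337.75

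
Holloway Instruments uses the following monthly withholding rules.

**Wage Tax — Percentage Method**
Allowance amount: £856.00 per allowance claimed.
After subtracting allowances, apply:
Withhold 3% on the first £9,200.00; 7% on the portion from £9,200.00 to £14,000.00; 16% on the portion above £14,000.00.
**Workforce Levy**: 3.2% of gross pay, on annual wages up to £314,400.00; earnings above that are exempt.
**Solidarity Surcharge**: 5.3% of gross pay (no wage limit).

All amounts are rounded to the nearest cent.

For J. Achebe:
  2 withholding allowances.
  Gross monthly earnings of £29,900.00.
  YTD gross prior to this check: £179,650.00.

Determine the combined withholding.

£5,423.58

Wage Tax: taxable = £29,900.00 − 2×£856.00 = £28,188.00
  £612.00 + 16% × (£28,188.00 − £14,000.00) = £612.00 + 16% × £14,188.00 = £2,882.08
Workforce Levy: 3.2% × £29,900.00 = £956.80
Solidarity Surcharge: 5.3% × £29,900.00 = £1,584.70
Total: £2,882.08 + £956.80 + £1,584.70 = £5,423.58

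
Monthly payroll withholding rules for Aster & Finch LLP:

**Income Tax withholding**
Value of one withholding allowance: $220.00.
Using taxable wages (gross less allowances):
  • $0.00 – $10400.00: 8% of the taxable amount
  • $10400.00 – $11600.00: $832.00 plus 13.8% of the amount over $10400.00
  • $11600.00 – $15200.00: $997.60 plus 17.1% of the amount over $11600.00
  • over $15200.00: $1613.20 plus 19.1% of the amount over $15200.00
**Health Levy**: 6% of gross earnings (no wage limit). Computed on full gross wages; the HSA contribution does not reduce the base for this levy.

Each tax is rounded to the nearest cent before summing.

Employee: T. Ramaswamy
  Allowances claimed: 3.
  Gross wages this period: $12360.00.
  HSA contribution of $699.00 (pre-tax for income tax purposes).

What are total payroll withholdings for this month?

$1656.54

Income Tax: taxable = $12360.00 − $699.00 − 3×$220.00 = $11001.00
  $832.00 + 13.8% × ($11001.00 − $10400.00) = $832.00 + 13.8% × $601.00 = $914.94
Health Levy: 6% × $12360.00 = $741.60
Total: $914.94 + $741.60 = $1656.54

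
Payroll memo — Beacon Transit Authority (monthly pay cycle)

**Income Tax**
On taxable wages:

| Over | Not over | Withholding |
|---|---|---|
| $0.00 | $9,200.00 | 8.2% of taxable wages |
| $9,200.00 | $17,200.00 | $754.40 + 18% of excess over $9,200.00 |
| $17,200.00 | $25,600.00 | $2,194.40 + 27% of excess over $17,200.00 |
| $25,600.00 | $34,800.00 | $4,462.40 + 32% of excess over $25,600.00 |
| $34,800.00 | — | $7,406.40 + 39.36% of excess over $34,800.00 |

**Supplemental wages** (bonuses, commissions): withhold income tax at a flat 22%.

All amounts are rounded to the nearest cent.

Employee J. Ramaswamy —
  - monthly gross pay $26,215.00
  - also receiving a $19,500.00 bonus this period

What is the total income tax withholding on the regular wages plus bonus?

Income Tax: taxable = $26,215.00
  $4,462.40 + 32% × ($26,215.00 − $25,600.00) = $4,462.40 + 32% × $615.00 = $4,659.20
Supplemental (22% flat on bonus): 22% × $19,500.00 = $4,290.00
Total income tax: $4,659.20 + $4,290.00 = $8,949.20

$8,949.20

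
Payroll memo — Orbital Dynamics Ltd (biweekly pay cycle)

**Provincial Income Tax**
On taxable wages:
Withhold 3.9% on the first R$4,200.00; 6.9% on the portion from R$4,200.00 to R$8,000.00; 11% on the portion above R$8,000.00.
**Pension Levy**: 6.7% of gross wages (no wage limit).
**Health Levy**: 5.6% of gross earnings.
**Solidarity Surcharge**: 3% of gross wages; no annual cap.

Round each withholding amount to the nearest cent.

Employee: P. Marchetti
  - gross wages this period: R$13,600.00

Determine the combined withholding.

Provincial Income Tax: taxable = R$13,600.00
  R$426.00 + 11% × (R$13,600.00 − R$8,000.00) = R$426.00 + 11% × R$5,600.00 = R$1,042.00
Pension Levy: 6.7% × R$13,600.00 = R$911.20
Health Levy: 5.6% × R$13,600.00 = R$761.60
Solidarity Surcharge: 3% × R$13,600.00 = R$408.00
Total: R$1,042.00 + R$911.20 + R$761.60 + R$408.00 = R$3,122.80

R$3,122.80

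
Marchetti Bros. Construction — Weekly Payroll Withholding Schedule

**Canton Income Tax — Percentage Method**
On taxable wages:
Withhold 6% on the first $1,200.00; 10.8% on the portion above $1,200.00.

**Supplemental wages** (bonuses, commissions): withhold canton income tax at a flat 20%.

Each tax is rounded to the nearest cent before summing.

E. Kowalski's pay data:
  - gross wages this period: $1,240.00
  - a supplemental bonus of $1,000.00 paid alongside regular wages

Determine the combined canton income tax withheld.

Canton Income Tax: taxable = $1,240.00
  $72.00 + 10.8% × ($1,240.00 − $1,200.00) = $72.00 + 10.8% × $40.00 = $76.32
Supplemental (20% flat on bonus): 20% × $1,000.00 = $200.00
Total canton income tax: $76.32 + $200.00 = $276.32

$276.32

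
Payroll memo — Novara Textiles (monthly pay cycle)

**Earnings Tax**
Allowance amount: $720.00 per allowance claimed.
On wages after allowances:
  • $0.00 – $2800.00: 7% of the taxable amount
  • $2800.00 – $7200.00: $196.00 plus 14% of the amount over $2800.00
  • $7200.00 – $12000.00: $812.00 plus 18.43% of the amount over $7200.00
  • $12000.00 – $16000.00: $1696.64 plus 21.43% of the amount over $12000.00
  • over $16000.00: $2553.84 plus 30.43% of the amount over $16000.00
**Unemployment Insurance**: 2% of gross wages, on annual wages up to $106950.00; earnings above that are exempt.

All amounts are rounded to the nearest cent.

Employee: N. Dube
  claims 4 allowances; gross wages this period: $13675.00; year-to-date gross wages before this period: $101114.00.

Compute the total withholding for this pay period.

Earnings Tax: taxable = $13675.00 − 4×$720.00 = $10795.00
  $812.00 + 18.43% × ($10795.00 − $7200.00) = $812.00 + 18.43% × $3595.00 = $1474.56
Unemployment Insurance: cap $106950.00 − YTD $101114.00 = $5836.00 subject; 2% × $5836.00 = $116.72
Total: $1474.56 + $116.72 = $1591.28

$1591.28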